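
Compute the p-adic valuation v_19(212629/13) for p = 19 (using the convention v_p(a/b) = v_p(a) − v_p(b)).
v_19(212629/13) = 3

Factor powers of 19 from the numerator and denominator of the reduced fraction: 212629 = 19^3 · 31 and 13 = 19^0 · 13. Apply v_p(a/b) = v_p(a) − v_p(b): v_19(212629/13) = 3 − 0 = 3.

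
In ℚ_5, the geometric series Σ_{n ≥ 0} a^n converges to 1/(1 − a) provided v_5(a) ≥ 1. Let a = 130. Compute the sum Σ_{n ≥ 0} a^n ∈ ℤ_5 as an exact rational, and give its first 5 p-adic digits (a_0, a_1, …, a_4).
Σ a^n = 1/(1 − a) = -1/129;  first 5 digits = (1, 1, 1, 2, 3)

v_5(a) = 1 ≥ 1, so the series converges in ℤ_5 to 1/(1 − a) = 1/(1 − 130) = -1/129. Expand this rational in ℤ_5: compute digits iteratively via d_i = x_i mod 5, x_{i+1} = (x_i − d_i)/5. The first 5 digits are (1, 1, 1, 2, 3).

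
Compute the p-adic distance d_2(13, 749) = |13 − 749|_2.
d_2(13, 749) = 1/32

Step 1 — x − y = 13 − 749 = -736. Step 2 — v_2(-736) = 5 (factor: -736 = −(2^5 · 23); the sign does not affect v_p). Step 3 — |x − y|_2 = 2^{-5} = 1/32.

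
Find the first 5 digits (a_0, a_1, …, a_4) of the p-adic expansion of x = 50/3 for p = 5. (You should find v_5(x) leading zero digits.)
(a_0, …, a_4) = (0, 0, 4, 1, 3)

v_5(50/3) = 2, so a_0 = ... = a_1 = 0. Factor out: x = 5^2 · u with u = 2/3 a unit in ℤ_5. Expand u iteratively via a_{v+i} = u_i mod 5, u_{i+1} = (u_i − a_{v+i})/5:
  u_0 = 2/3;  a_2 = 4;  u_1 = (u_0 − 4)/5 = -2/3
  u_1 = -2/3;  a_3 = 1;  u_2 = (u_1 − 1)/5 = -1/3
  u_2 = -1/3;  a_4 = 3;  u_3 = (u_2 − 3)/5 = -2/3
Digits: (0, 0, 4, 1, 3).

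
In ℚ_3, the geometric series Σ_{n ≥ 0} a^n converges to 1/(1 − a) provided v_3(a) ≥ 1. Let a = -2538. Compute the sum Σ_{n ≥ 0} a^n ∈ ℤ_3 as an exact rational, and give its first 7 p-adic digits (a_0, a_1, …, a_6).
Σ a^n = 1/(1 − a) = 1/2539;  first 7 digits = (1, 0, 0, 2, 1, 1, 0)

v_3(a) = 3 ≥ 1, so the series converges in ℤ_3 to 1/(1 − a) = 1/(1 − (-2538)) = 1/2539. Expand this rational in ℤ_3: compute digits iteratively via d_i = x_i mod 3, x_{i+1} = (x_i − d_i)/3. The first 7 digits are (1, 0, 0, 2, 1, 1, 0).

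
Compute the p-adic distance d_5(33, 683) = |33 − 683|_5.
d_5(33, 683) = 1/25

Step 1 — x − y = 33 − 683 = -650. Step 2 — v_5(-650) = 2 (factor: -650 = −(5^2 · 26); the sign does not affect v_p). Step 3 — |x − y|_5 = 5^{-2} = 1/25.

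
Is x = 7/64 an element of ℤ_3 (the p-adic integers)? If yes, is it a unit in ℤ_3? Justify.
x ∈ ℤ_3^× (unit); v_3(x) = 0

ℤ_3 = {x ∈ ℚ_3 : v_3(x) ≥ 0} and ℤ_3^× = {x ∈ ℤ_3 : v_3(x) = 0}. Here v_3(7/64) = v_3(num) − v_3(den) = 0; compare against these criteria.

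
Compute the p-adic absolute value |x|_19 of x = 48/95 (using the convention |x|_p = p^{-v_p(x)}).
|48/95|_19 = 19

Step 1 — compute v_19(x) by factoring powers of 19 out of the numerator and denominator: v_19(48/95) = -1. Step 2 — apply |x|_p = p^{-v_p(x)} = 19^{1} = 19.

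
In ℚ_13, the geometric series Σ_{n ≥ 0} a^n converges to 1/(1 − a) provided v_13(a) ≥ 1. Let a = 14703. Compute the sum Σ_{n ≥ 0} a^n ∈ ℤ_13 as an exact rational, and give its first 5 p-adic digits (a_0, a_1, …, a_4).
Σ a^n = 1/(1 − a) = -1/14702;  first 5 digits = (1, 0, 9, 6, 3)

v_13(a) = 2 ≥ 1, so the series converges in ℤ_13 to 1/(1 − a) = 1/(1 − 14703) = -1/14702. Expand this rational in ℤ_13: compute digits iteratively via d_i = x_i mod 13, x_{i+1} = (x_i − d_i)/13. The first 5 digits are (1, 0, 9, 6, 3).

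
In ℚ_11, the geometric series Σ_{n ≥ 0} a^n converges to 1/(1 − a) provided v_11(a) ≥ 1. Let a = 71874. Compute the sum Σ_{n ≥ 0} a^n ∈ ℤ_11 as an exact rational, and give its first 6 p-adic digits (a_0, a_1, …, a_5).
Σ a^n = 1/(1 − a) = -1/71873;  first 6 digits = (1, 0, 0, 10, 4, 0)

v_11(a) = 3 ≥ 1, so the series converges in ℤ_11 to 1/(1 − a) = 1/(1 − 71874) = -1/71873. Expand this rational in ℤ_11: compute digits iteratively via d_i = x_i mod 11, x_{i+1} = (x_i − d_i)/11. The first 6 digits are (1, 0, 0, 10, 4, 0).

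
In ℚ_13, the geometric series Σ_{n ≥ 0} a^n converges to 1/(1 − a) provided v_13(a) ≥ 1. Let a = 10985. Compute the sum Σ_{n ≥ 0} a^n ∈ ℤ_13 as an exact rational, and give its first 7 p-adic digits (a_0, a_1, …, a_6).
Σ a^n = 1/(1 − a) = -1/10984;  first 7 digits = (1, 0, 0, 5, 0, 0, 12)

v_13(a) = 3 ≥ 1, so the series converges in ℤ_13 to 1/(1 − a) = 1/(1 − 10985) = -1/10984. Expand this rational in ℤ_13: compute digits iteratively via d_i = x_i mod 13, x_{i+1} = (x_i − d_i)/13. The first 7 digits are (1, 0, 0, 5, 0, 0, 12).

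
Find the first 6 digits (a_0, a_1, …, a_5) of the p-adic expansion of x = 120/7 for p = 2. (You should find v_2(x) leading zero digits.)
(a_0, …, a_5) = (0, 0, 0, 1, 0, 0)

v_2(120/7) = 3, so a_0 = ... = a_2 = 0. Factor out: x = 2^3 · u with u = 15/7 a unit in ℤ_2. Expand u iteratively via a_{v+i} = u_i mod 2, u_{i+1} = (u_i − a_{v+i})/2:
  u_0 = 15/7;  a_3 = 1;  u_1 = (u_0 − 1)/2 = 4/7
  u_1 = 4/7;  a_4 = 0;  u_2 = (u_1 − 0)/2 = 2/7
  u_2 = 2/7;  a_5 = 0;  u_3 = (u_2 − 0)/2 = 1/7
Digits: (0, 0, 0, 1, 0, 0).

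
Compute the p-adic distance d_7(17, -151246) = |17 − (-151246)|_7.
d_7(17, -151246) = 1/16807

Step 1 — x − y = 17 − (-151246) = 151263. Step 2 — v_7(151263) = 5 (factor: 151263 = (7^5 · 9); the sign does not affect v_p). Step 3 — |x − y|_7 = 7^{-5} = 1/16807.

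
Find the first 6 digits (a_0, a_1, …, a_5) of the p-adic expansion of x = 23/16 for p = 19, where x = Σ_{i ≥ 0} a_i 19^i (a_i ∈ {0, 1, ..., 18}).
(a_0, …, a_5) = (5, 1, 13, 10, 3, 1)

v_19(23/16) = 0 (numerator and denominator both coprime to 19), so x ∈ ℤ_19^×. Compute digits iteratively via a_i = x_i mod 19, x_{i+1} = (x_i − a_i)/19, with x_0 = x:
  x_0 = 23/16;  a_0 = 5;  x_1 = (x_0 − 5)/19 = -3/16
  x_1 = -3/16;  a_1 = 1;  x_2 = (x_1 − 1)/19 = -1/16
  x_2 = -1/16;  a_2 = 13;  x_3 = (x_2 − 13)/19 = -11/16
  x_3 = -11/16;  a_3 = 10;  x_4 = (x_3 − 10)/19 = -9/16
  x_4 = -9/16;  a_4 = 3;  x_5 = (x_4 − 3)/19 = -3/16
  x_5 = -3/16;  a_5 = 1;  x_6 = (x_5 − 1)/19 = -1/16
Digits: (5, 1, 13, 10, 3, 1).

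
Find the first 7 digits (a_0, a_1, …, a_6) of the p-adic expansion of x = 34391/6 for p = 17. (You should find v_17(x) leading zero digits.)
(a_0, …, a_6) = (0, 0, 0, 4, 14, 2, 14)

v_17(34391/6) = 3, so a_0 = ... = a_2 = 0. Factor out: x = 17^3 · u with u = 7/6 a unit in ℤ_17. Expand u iteratively via a_{v+i} = u_i mod 17, u_{i+1} = (u_i − a_{v+i})/17:
  u_0 = 7/6;  a_3 = 4;  u_1 = (u_0 − 4)/17 = -1/6
  u_1 = -1/6;  a_4 = 14;  u_2 = (u_1 − 14)/17 = -5/6
  u_2 = -5/6;  a_5 = 2;  u_3 = (u_2 − 2)/17 = -1/6
  u_3 = -1/6;  a_6 = 14;  u_4 = (u_3 − 14)/17 = -5/6
Digits: (0, 0, 0, 4, 14, 2, 14).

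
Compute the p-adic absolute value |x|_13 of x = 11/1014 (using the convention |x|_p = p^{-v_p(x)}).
|11/1014|_13 = 169

Step 1 — compute v_13(x) by factoring powers of 13 out of the numerator and denominator: v_13(11/1014) = -2. Step 2 — apply |x|_p = p^{-v_p(x)} = 13^{2} = 169.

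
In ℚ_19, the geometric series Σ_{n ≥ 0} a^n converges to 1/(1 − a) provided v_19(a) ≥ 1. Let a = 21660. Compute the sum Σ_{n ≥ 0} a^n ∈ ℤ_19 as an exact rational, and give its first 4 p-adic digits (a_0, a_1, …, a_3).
Σ a^n = 1/(1 − a) = -1/21659;  first 4 digits = (1, 0, 3, 3)

v_19(a) = 2 ≥ 1, so the series converges in ℤ_19 to 1/(1 − a) = 1/(1 − 21660) = -1/21659. Expand this rational in ℤ_19: compute digits iteratively via d_i = x_i mod 19, x_{i+1} = (x_i − d_i)/19. The first 4 digits are (1, 0, 3, 3).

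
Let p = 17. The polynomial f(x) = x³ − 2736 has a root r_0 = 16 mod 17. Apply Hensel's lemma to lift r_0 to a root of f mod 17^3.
r_2 = 237 (mod 4913)

Hensel: r_{i+1} = r_i − f(r_i)/f′(r_i) mod 17^{i+2}, where f′(x) = 3x². Iterate:
  r_0 = 16 (mod 17)
  r_1 = 237 (mod 289)
  r_2 = 237 (mod 4913)
Final: r = 237 with f(r) ≡ 0 mod 17^3.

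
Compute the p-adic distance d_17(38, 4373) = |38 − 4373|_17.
d_17(38, 4373) = 1/289

Step 1 — x − y = 38 − 4373 = -4335. Step 2 — v_17(-4335) = 2 (factor: -4335 = −(17^2 · 15); the sign does not affect v_p). Step 3 — |x − y|_17 = 17^{-2} = 1/289.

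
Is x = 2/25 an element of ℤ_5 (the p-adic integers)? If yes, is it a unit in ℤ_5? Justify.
x ∉ ℤ_5 (v_5(x) = -2 < 0)

ℤ_5 = {x ∈ ℚ_5 : v_5(x) ≥ 0} and ℤ_5^× = {x ∈ ℤ_5 : v_5(x) = 0}. Here v_5(2/25) = v_5(num) − v_5(den) = -2; compare against these criteria.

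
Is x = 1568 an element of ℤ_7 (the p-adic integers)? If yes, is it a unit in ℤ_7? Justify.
x ∈ ℤ_7 but not a unit; v_7(x) = 2 > 0

ℤ_7 = {x ∈ ℚ_7 : v_7(x) ≥ 0} and ℤ_7^× = {x ∈ ℤ_7 : v_7(x) = 0}. Here v_7(1568) = v_7(num) − v_7(den) = 2; compare against these criteria.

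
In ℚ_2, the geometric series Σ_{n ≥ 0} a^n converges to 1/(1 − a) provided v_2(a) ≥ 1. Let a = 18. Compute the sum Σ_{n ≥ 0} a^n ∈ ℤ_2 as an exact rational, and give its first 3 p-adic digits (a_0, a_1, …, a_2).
Σ a^n = 1/(1 − a) = -1/17;  first 3 digits = (1, 1, 1)

v_2(a) = 1 ≥ 1, so the series converges in ℤ_2 to 1/(1 − a) = 1/(1 − 18) = -1/17. Expand this rational in ℤ_2: compute digits iteratively via d_i = x_i mod 2, x_{i+1} = (x_i − d_i)/2. The first 3 digits are (1, 1, 1).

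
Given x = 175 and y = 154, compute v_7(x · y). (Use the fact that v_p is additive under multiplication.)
v_7(26950) = 2

v_p(x) = 1 (factor: 175 = 7^1 · 25); v_p(y) = 1 (factor: 154 = 7^1 · 22). Additivity: v_p(xy) = v_p(x) + v_p(y) = 1 + 1 = 2. (Direct check: xy = 26950 = 7^2 · (550).)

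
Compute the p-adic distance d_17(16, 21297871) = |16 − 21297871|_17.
d_17(16, 21297871) = 1/1419857

Step 1 — x − y = 16 − 21297871 = -21297855. Step 2 — v_17(-21297855) = 5 (factor: -21297855 = −(17^5 · 15); the sign does not affect v_p). Step 3 — |x − y|_17 = 17^{-5} = 1/1419857.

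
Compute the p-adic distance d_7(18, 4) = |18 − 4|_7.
d_7(18, 4) = 1/7

Step 1 — x − y = 18 − 4 = 14. Step 2 — v_7(14) = 1 (factor: 14 = (7^1 · 2); the sign does not affect v_p). Step 3 — |x − y|_7 = 7^{-1} = 1/7.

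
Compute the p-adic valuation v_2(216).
v_2(216) = 3

v_2(n) is the largest exponent k such that 2^k divides n. Factor out: 216 = 2^3 · 27. (Sign doesn't affect v_p.) So v_2(216) = 3.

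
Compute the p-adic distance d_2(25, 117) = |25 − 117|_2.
d_2(25, 117) = 1/4

Step 1 — x − y = 25 − 117 = -92. Step 2 — v_2(-92) = 2 (factor: -92 = −(2^2 · 23); the sign does not affect v_p). Step 3 — |x − y|_2 = 2^{-2} = 1/4.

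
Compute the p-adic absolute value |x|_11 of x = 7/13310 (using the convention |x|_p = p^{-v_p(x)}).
|7/13310|_11 = 1331

Step 1 — compute v_11(x) by factoring powers of 11 out of the numerator and denominator: v_11(7/13310) = -3. Step 2 — apply |x|_p = p^{-v_p(x)} = 11^{3} = 1331.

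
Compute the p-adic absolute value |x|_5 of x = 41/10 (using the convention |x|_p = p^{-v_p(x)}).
|41/10|_5 = 5

Step 1 — compute v_5(x) by factoring powers of 5 out of the numerator and denominator: v_5(41/10) = -1. Step 2 — apply |x|_p = p^{-v_p(x)} = 5^{1} = 5.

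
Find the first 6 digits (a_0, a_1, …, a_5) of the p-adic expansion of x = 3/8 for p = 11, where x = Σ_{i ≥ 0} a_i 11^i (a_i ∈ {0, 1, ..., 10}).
(a_0, …, a_5) = (10, 6, 9, 6, 9, 6)

v_11(3/8) = 0 (numerator and denominator both coprime to 11), so x ∈ ℤ_11^×. Compute digits iteratively via a_i = x_i mod 11, x_{i+1} = (x_i − a_i)/11, with x_0 = x:
  x_0 = 3/8;  a_0 = 10;  x_1 = (x_0 − 10)/11 = -7/8
  x_1 = -7/8;  a_1 = 6;  x_2 = (x_1 − 6)/11 = -5/8
  x_2 = -5/8;  a_2 = 9;  x_3 = (x_2 − 9)/11 = -7/8
  x_3 = -7/8;  a_3 = 6;  x_4 = (x_3 − 6)/11 = -5/8
  x_4 = -5/8;  a_4 = 9;  x_5 = (x_4 − 9)/11 = -7/8
  x_5 = -7/8;  a_5 = 6;  x_6 = (x_5 − 6)/11 = -5/8
Digits: (10, 6, 9, 6, 9, 6).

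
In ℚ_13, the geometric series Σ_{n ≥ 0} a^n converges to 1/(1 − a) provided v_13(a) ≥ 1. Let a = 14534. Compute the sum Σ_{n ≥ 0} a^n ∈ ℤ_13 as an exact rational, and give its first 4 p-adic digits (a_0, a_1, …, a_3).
Σ a^n = 1/(1 − a) = -1/14533;  first 4 digits = (1, 0, 8, 6)

v_13(a) = 2 ≥ 1, so the series converges in ℤ_13 to 1/(1 − a) = 1/(1 − 14534) = -1/14533. Expand this rational in ℤ_13: compute digits iteratively via d_i = x_i mod 13, x_{i+1} = (x_i − d_i)/13. The first 4 digits are (1, 0, 8, 6).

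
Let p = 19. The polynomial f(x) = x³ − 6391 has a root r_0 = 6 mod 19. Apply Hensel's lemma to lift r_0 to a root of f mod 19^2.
r_1 = 120 (mod 361)

Hensel: r_{i+1} = r_i − f(r_i)/f′(r_i) mod 19^{i+2}, where f′(x) = 3x². Iterate:
  r_0 = 6 (mod 19)
  r_1 = 120 (mod 361)
Final: r = 120 with f(r) ≡ 0 mod 19^2.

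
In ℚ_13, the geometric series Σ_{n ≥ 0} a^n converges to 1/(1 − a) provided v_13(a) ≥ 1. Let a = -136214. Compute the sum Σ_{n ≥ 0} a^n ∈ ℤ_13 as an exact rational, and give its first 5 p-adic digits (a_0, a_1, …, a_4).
Σ a^n = 1/(1 − a) = 1/136215;  first 5 digits = (1, 0, 0, 3, 8)

v_13(a) = 3 ≥ 1, so the series converges in ℤ_13 to 1/(1 − a) = 1/(1 − (-136214)) = 1/136215. Expand this rational in ℤ_13: compute digits iteratively via d_i = x_i mod 13, x_{i+1} = (x_i − d_i)/13. The first 5 digits are (1, 0, 0, 3, 8).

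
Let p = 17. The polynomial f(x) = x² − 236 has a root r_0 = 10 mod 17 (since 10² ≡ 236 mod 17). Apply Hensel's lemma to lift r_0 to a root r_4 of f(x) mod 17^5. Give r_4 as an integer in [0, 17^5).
r_4 = 310634 (mod 1419857)

Hensel's recurrence: r_{i+1} = r_i − f(r_i)·(f′(r_i))^{-1} mod 17^{i+2}, with f′(x) = 2x. Iterate:
  r_0 = 10 (mod 17)
  r_1 = 248 (mod 289)
  r_2 = 1115 (mod 4913)
  r_3 = 60071 (mod 83521)
  r_4 = 310634 (mod 1419857)
Final: r_4 = 310634, and one checks f(r_4) ≡ 0 mod 17^5.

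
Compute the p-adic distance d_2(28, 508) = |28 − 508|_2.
d_2(28, 508) = 1/32

Step 1 — x − y = 28 − 508 = -480. Step 2 — v_2(-480) = 5 (factor: -480 = −(2^5 · 15); the sign does not affect v_p). Step 3 — |x − y|_2 = 2^{-5} = 1/32.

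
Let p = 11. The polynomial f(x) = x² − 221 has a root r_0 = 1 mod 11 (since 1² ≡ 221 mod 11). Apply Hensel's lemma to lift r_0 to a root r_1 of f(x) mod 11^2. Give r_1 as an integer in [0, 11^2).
r_1 = 111 (mod 121)

Hensel's recurrence: r_{i+1} = r_i − f(r_i)·(f′(r_i))^{-1} mod 11^{i+2}, with f′(x) = 2x. Iterate:
  r_0 = 1 (mod 11)
  r_1 = 111 (mod 121)
Final: r_1 = 111, and one checks f(r_1) ≡ 0 mod 11^2.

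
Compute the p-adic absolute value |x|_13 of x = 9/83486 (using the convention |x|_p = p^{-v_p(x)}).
|9/83486|_13 = 2197

Step 1 — compute v_13(x) by factoring powers of 13 out of the numerator and denominator: v_13(9/83486) = -3. Step 2 — apply |x|_p = p^{-v_p(x)} = 13^{3} = 2197.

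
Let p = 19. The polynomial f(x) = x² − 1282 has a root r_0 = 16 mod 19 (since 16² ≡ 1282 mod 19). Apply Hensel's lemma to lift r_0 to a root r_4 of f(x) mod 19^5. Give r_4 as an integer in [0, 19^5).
r_4 = 1310275 (mod 2476099)

Hensel's recurrence: r_{i+1} = r_i − f(r_i)·(f′(r_i))^{-1} mod 19^{i+2}, with f′(x) = 2x. Iterate:
  r_0 = 16 (mod 19)
  r_1 = 206 (mod 361)
  r_2 = 206 (mod 6859)
  r_3 = 7065 (mod 130321)
  r_4 = 1310275 (mod 2476099)
Final: r_4 = 1310275, and one checks f(r_4) ≡ 0 mod 19^5.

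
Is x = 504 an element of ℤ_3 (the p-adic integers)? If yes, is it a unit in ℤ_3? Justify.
x ∈ ℤ_3 but not a unit; v_3(x) = 2 > 0

ℤ_3 = {x ∈ ℚ_3 : v_3(x) ≥ 0} and ℤ_3^× = {x ∈ ℤ_3 : v_3(x) = 0}. Here v_3(504) = v_3(num) − v_3(den) = 2; compare against these criteria.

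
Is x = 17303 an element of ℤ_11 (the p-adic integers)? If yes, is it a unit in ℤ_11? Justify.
x ∈ ℤ_11 but not a unit; v_11(x) = 3 > 0

ℤ_11 = {x ∈ ℚ_11 : v_11(x) ≥ 0} and ℤ_11^× = {x ∈ ℤ_11 : v_11(x) = 0}. Here v_11(17303) = v_11(num) − v_11(den) = 3; compare against these criteria.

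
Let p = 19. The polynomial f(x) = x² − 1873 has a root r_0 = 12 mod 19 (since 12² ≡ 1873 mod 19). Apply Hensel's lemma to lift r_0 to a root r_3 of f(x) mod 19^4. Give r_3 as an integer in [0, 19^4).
r_3 = 98261 (mod 130321)

Hensel's recurrence: r_{i+1} = r_i − f(r_i)·(f′(r_i))^{-1} mod 19^{i+2}, with f′(x) = 2x. Iterate:
  r_0 = 12 (mod 19)
  r_1 = 69 (mod 361)
  r_2 = 2235 (mod 6859)
  r_3 = 98261 (mod 130321)
Final: r_3 = 98261, and one checks f(r_3) ≡ 0 mod 19^4.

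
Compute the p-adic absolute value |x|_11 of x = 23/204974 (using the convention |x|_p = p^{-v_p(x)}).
|23/204974|_11 = 14641

Step 1 — compute v_11(x) by factoring powers of 11 out of the numerator and denominator: v_11(23/204974) = -4. Step 2 — apply |x|_p = p^{-v_p(x)} = 11^{4} = 14641.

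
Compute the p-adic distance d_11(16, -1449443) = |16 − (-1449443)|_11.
d_11(16, -1449443) = 1/161051

Step 1 — x − y = 16 − (-1449443) = 1449459. Step 2 — v_11(1449459) = 5 (factor: 1449459 = (11^5 · 9); the sign does not affect v_p). Step 3 — |x − y|_11 = 11^{-5} = 1/161051.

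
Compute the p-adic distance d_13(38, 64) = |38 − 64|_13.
d_13(38, 64) = 1/13

Step 1 — x − y = 38 − 64 = -26. Step 2 — v_13(-26) = 1 (factor: -26 = −(13^1 · 2); the sign does not affect v_p). Step 3 — |x − y|_13 = 13^{-1} = 1/13.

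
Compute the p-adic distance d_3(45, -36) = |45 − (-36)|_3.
d_3(45, -36) = 1/81

Step 1 — x − y = 45 − (-36) = 81. Step 2 — v_3(81) = 4 (factor: 81 = (3^4 · 1); the sign does not affect v_p). Step 3 — |x − y|_3 = 3^{-4} = 1/81.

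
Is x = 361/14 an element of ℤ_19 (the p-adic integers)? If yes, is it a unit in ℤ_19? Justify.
x ∈ ℤ_19 but not a unit; v_19(x) = 2 > 0

ℤ_19 = {x ∈ ℚ_19 : v_19(x) ≥ 0} and ℤ_19^× = {x ∈ ℤ_19 : v_19(x) = 0}. Here v_19(361/14) = v_19(num) − v_19(den) = 2; compare against these criteria.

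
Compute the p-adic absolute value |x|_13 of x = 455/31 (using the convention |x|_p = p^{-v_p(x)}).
|455/31|_13 = 1/13

Step 1 — compute v_13(x) by factoring powers of 13 out of the numerator and denominator: v_13(455/31) = 1. Step 2 — apply |x|_p = p^{-v_p(x)} = 13^{-1} = 1/13.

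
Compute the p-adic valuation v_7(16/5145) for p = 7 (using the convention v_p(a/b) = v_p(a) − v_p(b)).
v_7(16/5145) = -3

Factor powers of 7 from the numerator and denominator of the reduced fraction: 16 = 7^0 · 16 and 5145 = 7^3 · 15. Apply v_p(a/b) = v_p(a) − v_p(b): v_7(16/5145) = 0 − 3 = -3.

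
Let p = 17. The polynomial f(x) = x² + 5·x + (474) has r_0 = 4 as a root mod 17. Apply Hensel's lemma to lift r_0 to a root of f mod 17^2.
r_1 = 276 (mod 289)

Hensel: r_{i+1} = r_i − f(r_i)·(f′(r_i))^{-1} mod 17^{i+2}, f′(x) = 2x + 5. Iterate:
  r_0 = 4 (mod 17)
  r_1 = 276 (mod 289)
Final: r = 276 satisfies f(r) ≡ 0 mod 17^2.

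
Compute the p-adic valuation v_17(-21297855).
v_17(-21297855) = 5

v_17(n) is the largest exponent k such that 17^k divides n. Factor out: -21297855 = -17^5 · 15. (Sign doesn't affect v_p.) So v_17(-21297855) = 5.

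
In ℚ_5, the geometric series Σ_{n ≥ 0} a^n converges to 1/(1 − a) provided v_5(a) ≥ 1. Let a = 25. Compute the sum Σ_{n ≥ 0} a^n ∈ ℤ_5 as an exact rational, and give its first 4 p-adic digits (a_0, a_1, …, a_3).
Σ a^n = 1/(1 − a) = -1/24;  first 4 digits = (1, 0, 1, 0)

v_5(a) = 2 ≥ 1, so the series converges in ℤ_5 to 1/(1 − a) = 1/(1 − 25) = -1/24. Expand this rational in ℤ_5: compute digits iteratively via d_i = x_i mod 5, x_{i+1} = (x_i − d_i)/5. The first 4 digits are (1, 0, 1, 0).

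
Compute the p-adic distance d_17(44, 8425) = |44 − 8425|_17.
d_17(44, 8425) = 1/289

Step 1 — x − y = 44 − 8425 = -8381. Step 2 — v_17(-8381) = 2 (factor: -8381 = −(17^2 · 29); the sign does not affect v_p). Step 3 — |x − y|_17 = 17^{-2} = 1/289.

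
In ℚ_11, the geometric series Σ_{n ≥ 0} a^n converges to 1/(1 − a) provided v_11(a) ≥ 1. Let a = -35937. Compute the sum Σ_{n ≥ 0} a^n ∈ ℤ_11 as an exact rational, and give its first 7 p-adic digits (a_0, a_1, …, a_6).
Σ a^n = 1/(1 − a) = 1/35938;  first 7 digits = (1, 0, 0, 6, 8, 10, 2)

v_11(a) = 3 ≥ 1, so the series converges in ℤ_11 to 1/(1 − a) = 1/(1 − (-35937)) = 1/35938. Expand this rational in ℤ_11: compute digits iteratively via d_i = x_i mod 11, x_{i+1} = (x_i − d_i)/11. The first 7 digits are (1, 0, 0, 6, 8, 10, 2).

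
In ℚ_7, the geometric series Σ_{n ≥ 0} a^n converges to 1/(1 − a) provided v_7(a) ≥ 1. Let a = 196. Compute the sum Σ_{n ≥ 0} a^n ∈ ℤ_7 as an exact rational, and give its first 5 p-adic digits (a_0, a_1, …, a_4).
Σ a^n = 1/(1 − a) = -1/195;  first 5 digits = (1, 0, 4, 0, 2)

v_7(a) = 2 ≥ 1, so the series converges in ℤ_7 to 1/(1 − a) = 1/(1 − 196) = -1/195. Expand this rational in ℤ_7: compute digits iteratively via d_i = x_i mod 7, x_{i+1} = (x_i − d_i)/7. The first 5 digits are (1, 0, 4, 0, 2).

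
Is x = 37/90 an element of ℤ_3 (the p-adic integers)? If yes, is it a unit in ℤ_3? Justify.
x ∉ ℤ_3 (v_3(x) = -2 < 0)

ℤ_3 = {x ∈ ℚ_3 : v_3(x) ≥ 0} and ℤ_3^× = {x ∈ ℤ_3 : v_3(x) = 0}. Here v_3(37/90) = v_3(num) − v_3(den) = -2; compare against these criteria.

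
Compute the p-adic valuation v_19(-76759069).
v_19(-76759069) = 5

v_19(n) is the largest exponent k such that 19^k divides n. Factor out: -76759069 = -19^5 · 31. (Sign doesn't affect v_p.) So v_19(-76759069) = 5.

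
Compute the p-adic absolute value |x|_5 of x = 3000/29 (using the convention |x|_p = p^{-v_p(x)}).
|3000/29|_5 = 1/125

Step 1 — compute v_5(x) by factoring powers of 5 out of the numerator and denominator: v_5(3000/29) = 3. Step 2 — apply |x|_p = p^{-v_p(x)} = 5^{-3} = 1/125.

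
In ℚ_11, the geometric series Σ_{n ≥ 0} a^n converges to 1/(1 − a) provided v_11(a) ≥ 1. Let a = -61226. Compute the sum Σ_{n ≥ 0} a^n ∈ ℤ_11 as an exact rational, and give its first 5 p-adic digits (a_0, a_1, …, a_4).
Σ a^n = 1/(1 − a) = 1/61227;  first 5 digits = (1, 0, 0, 9, 6)

v_11(a) = 3 ≥ 1, so the series converges in ℤ_11 to 1/(1 − a) = 1/(1 − (-61226)) = 1/61227. Expand this rational in ℤ_11: compute digits iteratively via d_i = x_i mod 11, x_{i+1} = (x_i − d_i)/11. The first 5 digits are (1, 0, 0, 9, 6).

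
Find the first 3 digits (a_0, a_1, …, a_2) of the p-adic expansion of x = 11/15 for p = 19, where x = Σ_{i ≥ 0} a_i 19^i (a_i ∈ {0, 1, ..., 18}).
(a_0, …, a_2) = (2, 5, 1)

v_19(11/15) = 0 (numerator and denominator both coprime to 19), so x ∈ ℤ_19^×. Compute digits iteratively via a_i = x_i mod 19, x_{i+1} = (x_i − a_i)/19, with x_0 = x:
  x_0 = 11/15;  a_0 = 2;  x_1 = (x_0 − 2)/19 = -1/15
  x_1 = -1/15;  a_1 = 5;  x_2 = (x_1 − 5)/19 = -4/15
  x_2 = -4/15;  a_2 = 1;  x_3 = (x_2 − 1)/19 = -1/15
Digits: (2, 5, 1).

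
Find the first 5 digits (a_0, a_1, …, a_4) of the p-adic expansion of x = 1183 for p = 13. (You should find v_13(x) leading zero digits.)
(a_0, …, a_4) = (0, 0, 7, 0, 0)

v_13(1183) = 2, so a_0 = ... = a_1 = 0. Factor out: x = 13^2 · u with u = 7 a unit in ℤ_13. Expand u iteratively via a_{v+i} = u_i mod 13, u_{i+1} = (u_i − a_{v+i})/13:
  u_0 = 7;  a_2 = 7;  u_1 = (u_0 − 7)/13 = 0
  u_1 = 0;  a_3 = 0;  u_2 = (u_1 − 0)/13 = 0
  u_2 = 0;  a_4 = 0;  u_3 = (u_2 − 0)/13 = 0
Digits: (0, 0, 7, 0, 0).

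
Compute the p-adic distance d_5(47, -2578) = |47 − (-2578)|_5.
d_5(47, -2578) = 1/125

Step 1 — x − y = 47 − (-2578) = 2625. Step 2 — v_5(2625) = 3 (factor: 2625 = (5^3 · 21); the sign does not affect v_p). Step 3 — |x − y|_5 = 5^{-3} = 1/125.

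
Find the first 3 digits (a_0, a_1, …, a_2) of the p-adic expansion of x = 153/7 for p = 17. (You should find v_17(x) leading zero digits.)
(a_0, …, a_2) = (0, 11, 14)

v_17(153/7) = 1, so a_0 = ... = a_0 = 0. Factor out: x = 17^1 · u with u = 9/7 a unit in ℤ_17. Expand u iteratively via a_{v+i} = u_i mod 17, u_{i+1} = (u_i − a_{v+i})/17:
  u_0 = 9/7;  a_1 = 11;  u_1 = (u_0 − 11)/17 = -4/7
  u_1 = -4/7;  a_2 = 14;  u_2 = (u_1 − 14)/17 = -6/7
Digits: (0, 11, 14).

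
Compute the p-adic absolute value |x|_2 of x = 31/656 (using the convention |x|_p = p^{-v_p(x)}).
|31/656|_2 = 16

Step 1 — compute v_2(x) by factoring powers of 2 out of the numerator and denominator: v_2(31/656) = -4. Step 2 — apply |x|_p = p^{-v_p(x)} = 2^{4} = 16.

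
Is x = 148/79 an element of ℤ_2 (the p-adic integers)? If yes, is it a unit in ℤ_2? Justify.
x ∈ ℤ_2 but not a unit; v_2(x) = 2 > 0

ℤ_2 = {x ∈ ℚ_2 : v_2(x) ≥ 0} and ℤ_2^× = {x ∈ ℤ_2 : v_2(x) = 0}. Here v_2(148/79) = v_2(num) − v_2(den) = 2; compare against these criteria.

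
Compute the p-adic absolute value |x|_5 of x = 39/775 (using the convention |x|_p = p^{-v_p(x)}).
|39/775|_5 = 25

Step 1 — compute v_5(x) by factoring powers of 5 out of the numerator and denominator: v_5(39/775) = -2. Step 2 — apply |x|_p = p^{-v_p(x)} = 5^{2} = 25.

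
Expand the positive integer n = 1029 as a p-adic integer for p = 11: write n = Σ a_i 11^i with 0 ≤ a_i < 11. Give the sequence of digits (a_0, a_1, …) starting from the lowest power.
(a_0, a_1, …) = (6, 5, 8)

Repeated division by 11 gives the digits low-to-high: 1029 = 6 + 5·11^1 + 8·11^2. Digit sequence: (6, 5, 8).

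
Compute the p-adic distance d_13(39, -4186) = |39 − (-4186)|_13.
d_13(39, -4186) = 1/169

Step 1 — x − y = 39 − (-4186) = 4225. Step 2 — v_13(4225) = 2 (factor: 4225 = (13^2 · 25); the sign does not affect v_p). Step 3 — |x − y|_13 = 13^{-2} = 1/169.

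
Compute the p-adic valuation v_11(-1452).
v_11(-1452) = 2

v_11(n) is the largest exponent k such that 11^k divides n. Factor out: -1452 = -11^2 · 12. (Sign doesn't affect v_p.) So v_11(-1452) = 2.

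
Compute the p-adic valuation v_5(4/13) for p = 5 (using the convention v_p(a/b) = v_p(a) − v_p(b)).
v_5(4/13) = 0

Factor powers of 5 from the numerator and denominator of the reduced fraction: 4 = 5^0 · 4 and 13 = 5^0 · 13. Apply v_p(a/b) = v_p(a) − v_p(b): v_5(4/13) = 0 − 0 = 0.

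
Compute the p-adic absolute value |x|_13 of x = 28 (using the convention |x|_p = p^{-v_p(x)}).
|28|_13 = 1

Step 1 — compute v_13(x) by factoring powers of 13 out of the numerator and denominator: v_13(28) = 0. Step 2 — apply |x|_p = p^{-v_p(x)} = 13^{0} = 1.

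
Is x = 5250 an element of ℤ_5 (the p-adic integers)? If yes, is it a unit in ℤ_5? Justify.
x ∈ ℤ_5 but not a unit; v_5(x) = 3 > 0

ℤ_5 = {x ∈ ℚ_5 : v_5(x) ≥ 0} and ℤ_5^× = {x ∈ ℤ_5 : v_5(x) = 0}. Here v_5(5250) = v_5(num) − v_5(den) = 3; compare against these criteria.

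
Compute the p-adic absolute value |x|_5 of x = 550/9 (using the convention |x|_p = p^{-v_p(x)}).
|550/9|_5 = 1/25

Step 1 — compute v_5(x) by factoring powers of 5 out of the numerator and denominator: v_5(550/9) = 2. Step 2 — apply |x|_p = p^{-v_p(x)} = 5^{-2} = 1/25.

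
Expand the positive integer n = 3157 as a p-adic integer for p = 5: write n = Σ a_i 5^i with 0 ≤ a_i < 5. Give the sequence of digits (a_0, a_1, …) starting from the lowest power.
(a_0, a_1, …) = (2, 1, 1, 0, 0, 1)

Repeated division by 5 gives the digits low-to-high: 3157 = 2 + 1·5^1 + 1·5^2 + 1·5^5. Digit sequence: (2, 1, 1, 0, 0, 1).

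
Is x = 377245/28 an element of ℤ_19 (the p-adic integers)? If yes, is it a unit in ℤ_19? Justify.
x ∈ ℤ_19 but not a unit; v_19(x) = 3 > 0

ℤ_19 = {x ∈ ℚ_19 : v_19(x) ≥ 0} and ℤ_19^× = {x ∈ ℤ_19 : v_19(x) = 0}. Here v_19(377245/28) = v_19(num) − v_19(den) = 3; compare against these criteria.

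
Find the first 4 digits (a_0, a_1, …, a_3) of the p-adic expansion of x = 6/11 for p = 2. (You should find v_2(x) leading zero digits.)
(a_0, …, a_3) = (0, 1, 0, 0)

v_2(6/11) = 1, so a_0 = ... = a_0 = 0. Factor out: x = 2^1 · u with u = 3/11 a unit in ℤ_2. Expand u iteratively via a_{v+i} = u_i mod 2, u_{i+1} = (u_i − a_{v+i})/2:
  u_0 = 3/11;  a_1 = 1;  u_1 = (u_0 − 1)/2 = -4/11
  u_1 = -4/11;  a_2 = 0;  u_2 = (u_1 − 0)/2 = -2/11
  u_2 = -2/11;  a_3 = 0;  u_3 = (u_2 − 0)/2 = -1/11
Digits: (0, 1, 0, 0).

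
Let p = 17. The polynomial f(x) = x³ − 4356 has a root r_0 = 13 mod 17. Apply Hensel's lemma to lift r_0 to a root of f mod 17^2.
r_1 = 64 (mod 289)

Hensel: r_{i+1} = r_i − f(r_i)/f′(r_i) mod 17^{i+2}, where f′(x) = 3x². Iterate:
  r_0 = 13 (mod 17)
  r_1 = 64 (mod 289)
Final: r = 64 with f(r) ≡ 0 mod 17^2.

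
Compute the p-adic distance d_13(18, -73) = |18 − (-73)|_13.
d_13(18, -73) = 1/13

Step 1 — x − y = 18 − (-73) = 91. Step 2 — v_13(91) = 1 (factor: 91 = (13^1 · 7); the sign does not affect v_p). Step 3 — |x − y|_13 = 13^{-1} = 1/13.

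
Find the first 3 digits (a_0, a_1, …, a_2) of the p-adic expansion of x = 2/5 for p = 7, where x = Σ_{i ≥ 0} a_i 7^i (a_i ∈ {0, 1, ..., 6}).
(a_0, …, a_2) = (6, 2, 1)

v_7(2/5) = 0 (numerator and denominator both coprime to 7), so x ∈ ℤ_7^×. Compute digits iteratively via a_i = x_i mod 7, x_{i+1} = (x_i − a_i)/7, with x_0 = x:
  x_0 = 2/5;  a_0 = 6;  x_1 = (x_0 − 6)/7 = -4/5
  x_1 = -4/5;  a_1 = 2;  x_2 = (x_1 − 2)/7 = -2/5
  x_2 = -2/5;  a_2 = 1;  x_3 = (x_2 − 1)/7 = -1/5
Digits: (6, 2, 1).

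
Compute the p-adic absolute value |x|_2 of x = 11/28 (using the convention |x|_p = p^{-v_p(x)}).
|11/28|_2 = 4

Step 1 — compute v_2(x) by factoring powers of 2 out of the numerator and denominator: v_2(11/28) = -2. Step 2 — apply |x|_p = p^{-v_p(x)} = 2^{2} = 4.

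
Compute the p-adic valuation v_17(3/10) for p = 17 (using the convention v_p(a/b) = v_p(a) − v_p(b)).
v_17(3/10) = 0

Factor powers of 17 from the numerator and denominator of the reduced fraction: 3 = 17^0 · 3 and 10 = 17^0 · 10. Apply v_p(a/b) = v_p(a) − v_p(b): v_17(3/10) = 0 − 0 = 0.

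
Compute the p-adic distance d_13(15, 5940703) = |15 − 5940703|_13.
d_13(15, 5940703) = 1/371293

Step 1 — x − y = 15 − 5940703 = -5940688. Step 2 — v_13(-5940688) = 5 (factor: -5940688 = −(13^5 · 16); the sign does not affect v_p). Step 3 — |x − y|_13 = 13^{-5} = 1/371293.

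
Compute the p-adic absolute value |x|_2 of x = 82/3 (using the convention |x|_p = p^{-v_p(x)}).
|82/3|_2 = 1/2

Step 1 — compute v_2(x) by factoring powers of 2 out of the numerator and denominator: v_2(82/3) = 1. Step 2 — apply |x|_p = p^{-v_p(x)} = 2^{-1} = 1/2.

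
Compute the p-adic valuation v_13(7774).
v_13(7774) = 2

v_13(n) is the largest exponent k such that 13^k divides n. Factor out: 7774 = 13^2 · 46. (Sign doesn't affect v_p.) So v_13(7774) = 2.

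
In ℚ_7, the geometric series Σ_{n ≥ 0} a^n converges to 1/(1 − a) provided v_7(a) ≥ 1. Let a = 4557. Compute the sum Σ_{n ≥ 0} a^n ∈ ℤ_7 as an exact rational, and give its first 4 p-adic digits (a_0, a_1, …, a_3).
Σ a^n = 1/(1 − a) = -1/4556;  first 4 digits = (1, 0, 2, 6)

v_7(a) = 2 ≥ 1, so the series converges in ℤ_7 to 1/(1 − a) = 1/(1 − 4557) = -1/4556. Expand this rational in ℤ_7: compute digits iteratively via d_i = x_i mod 7, x_{i+1} = (x_i − d_i)/7. The first 4 digits are (1, 0, 2, 6).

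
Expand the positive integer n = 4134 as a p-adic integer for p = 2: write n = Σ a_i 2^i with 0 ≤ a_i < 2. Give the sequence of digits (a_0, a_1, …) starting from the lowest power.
(a_0, a_1, …) = (0, 1, 1, 0, 0, 1, 0, 0, 0, 0, 0, 0, 1)

Repeated division by 2 gives the digits low-to-high: 4134 = 1·2^1 + 1·2^2 + 1·2^5 + 1·2^12. Digit sequence: (0, 1, 1, 0, 0, 1, 0, 0, 0, 0, 0, 0, 1).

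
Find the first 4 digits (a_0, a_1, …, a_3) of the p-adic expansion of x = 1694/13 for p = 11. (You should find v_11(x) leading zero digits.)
(a_0, …, a_3) = (0, 0, 7, 2)

v_11(1694/13) = 2, so a_0 = ... = a_1 = 0. Factor out: x = 11^2 · u with u = 14/13 a unit in ℤ_11. Expand u iteratively via a_{v+i} = u_i mod 11, u_{i+1} = (u_i − a_{v+i})/11:
  u_0 = 14/13;  a_2 = 7;  u_1 = (u_0 − 7)/11 = -7/13
  u_1 = -7/13;  a_3 = 2;  u_2 = (u_1 − 2)/11 = -3/13
Digits: (0, 0, 7, 2).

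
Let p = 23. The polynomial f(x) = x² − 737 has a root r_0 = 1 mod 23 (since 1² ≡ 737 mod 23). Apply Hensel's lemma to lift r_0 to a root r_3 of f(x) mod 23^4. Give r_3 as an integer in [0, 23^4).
r_3 = 224665 (mod 279841)

Hensel's recurrence: r_{i+1} = r_i − f(r_i)·(f′(r_i))^{-1} mod 23^{i+2}, with f′(x) = 2x. Iterate:
  r_0 = 1 (mod 23)
  r_1 = 369 (mod 529)
  r_2 = 5659 (mod 12167)
  r_3 = 224665 (mod 279841)
Final: r_3 = 224665, and one checks f(r_3) ≡ 0 mod 23^4.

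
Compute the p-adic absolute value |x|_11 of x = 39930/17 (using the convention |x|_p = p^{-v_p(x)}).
|39930/17|_11 = 1/1331

Step 1 — compute v_11(x) by factoring powers of 11 out of the numerator and denominator: v_11(39930/17) = 3. Step 2 — apply |x|_p = p^{-v_p(x)} = 11^{-3} = 1/1331.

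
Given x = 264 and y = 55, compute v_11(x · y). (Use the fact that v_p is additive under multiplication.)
v_11(14520) = 2

v_p(x) = 1 (factor: 264 = 11^1 · 24); v_p(y) = 1 (factor: 55 = 11^1 · 5). Additivity: v_p(xy) = v_p(x) + v_p(y) = 1 + 1 = 2. (Direct check: xy = 14520 = 11^2 · (120).)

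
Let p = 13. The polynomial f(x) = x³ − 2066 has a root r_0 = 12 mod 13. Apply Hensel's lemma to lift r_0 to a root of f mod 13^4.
r_3 = 3054 (mod 28561)

Hensel: r_{i+1} = r_i − f(r_i)/f′(r_i) mod 13^{i+2}, where f′(x) = 3x². Iterate:
  r_0 = 12 (mod 13)
  r_1 = 12 (mod 169)
  r_2 = 857 (mod 2197)
  r_3 = 3054 (mod 28561)
Final: r = 3054 with f(r) ≡ 0 mod 13^4.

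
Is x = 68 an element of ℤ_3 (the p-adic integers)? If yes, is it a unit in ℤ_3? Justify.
x ∈ ℤ_3^× (unit); v_3(x) = 0

ℤ_3 = {x ∈ ℚ_3 : v_3(x) ≥ 0} and ℤ_3^× = {x ∈ ℤ_3 : v_3(x) = 0}. Here v_3(68) = v_3(num) − v_3(den) = 0; compare against these criteria.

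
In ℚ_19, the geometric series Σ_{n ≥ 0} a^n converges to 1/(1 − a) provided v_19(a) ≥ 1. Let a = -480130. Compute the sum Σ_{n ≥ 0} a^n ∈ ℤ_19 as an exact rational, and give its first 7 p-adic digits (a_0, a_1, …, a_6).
Σ a^n = 1/(1 − a) = 1/480131;  first 7 digits = (1, 0, 0, 6, 15, 18, 16)

v_19(a) = 3 ≥ 1, so the series converges in ℤ_19 to 1/(1 − a) = 1/(1 − (-480130)) = 1/480131. Expand this rational in ℤ_19: compute digits iteratively via d_i = x_i mod 19, x_{i+1} = (x_i − d_i)/19. The first 7 digits are (1, 0, 0, 6, 15, 18, 16).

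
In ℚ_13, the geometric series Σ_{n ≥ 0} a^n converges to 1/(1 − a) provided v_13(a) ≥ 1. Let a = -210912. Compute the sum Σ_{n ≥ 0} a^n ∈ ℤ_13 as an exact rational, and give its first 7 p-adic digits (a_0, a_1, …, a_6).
Σ a^n = 1/(1 − a) = 1/210913;  first 7 digits = (1, 0, 0, 8, 5, 12, 11)

v_13(a) = 3 ≥ 1, so the series converges in ℤ_13 to 1/(1 − a) = 1/(1 − (-210912)) = 1/210913. Expand this rational in ℤ_13: compute digits iteratively via d_i = x_i mod 13, x_{i+1} = (x_i − d_i)/13. The first 7 digits are (1, 0, 0, 8, 5, 12, 11).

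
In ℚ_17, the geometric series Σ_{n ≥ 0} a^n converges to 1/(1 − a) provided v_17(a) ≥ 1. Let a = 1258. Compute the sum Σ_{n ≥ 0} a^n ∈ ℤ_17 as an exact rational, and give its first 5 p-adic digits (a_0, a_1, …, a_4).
Σ a^n = 1/(1 − a) = -1/1257;  first 5 digits = (1, 6, 6, 11, 8)

v_17(a) = 1 ≥ 1, so the series converges in ℤ_17 to 1/(1 − a) = 1/(1 − 1258) = -1/1257. Expand this rational in ℤ_17: compute digits iteratively via d_i = x_i mod 17, x_{i+1} = (x_i − d_i)/17. The first 5 digits are (1, 6, 6, 11, 8).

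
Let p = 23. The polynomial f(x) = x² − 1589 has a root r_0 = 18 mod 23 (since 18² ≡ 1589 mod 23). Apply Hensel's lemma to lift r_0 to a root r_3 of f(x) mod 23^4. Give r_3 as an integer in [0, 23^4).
r_3 = 232387 (mod 279841)

Hensel's recurrence: r_{i+1} = r_i − f(r_i)·(f′(r_i))^{-1} mod 23^{i+2}, with f′(x) = 2x. Iterate:
  r_0 = 18 (mod 23)
  r_1 = 156 (mod 529)
  r_2 = 1214 (mod 12167)
  r_3 = 232387 (mod 279841)
Final: r_3 = 232387, and one checks f(r_3) ≡ 0 mod 23^4.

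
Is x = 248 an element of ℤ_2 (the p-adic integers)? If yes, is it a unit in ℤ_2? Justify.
x ∈ ℤ_2 but not a unit; v_2(x) = 3 > 0

ℤ_2 = {x ∈ ℚ_2 : v_2(x) ≥ 0} and ℤ_2^× = {x ∈ ℤ_2 : v_2(x) = 0}. Here v_2(248) = v_2(num) − v_2(den) = 3; compare against these criteria.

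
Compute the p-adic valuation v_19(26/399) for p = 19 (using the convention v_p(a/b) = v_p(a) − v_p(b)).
v_19(26/399) = -1

Factor powers of 19 from the numerator and denominator of the reduced fraction: 26 = 19^0 · 26 and 399 = 19^1 · 21. Apply v_p(a/b) = v_p(a) − v_p(b): v_19(26/399) = 0 − 1 = -1.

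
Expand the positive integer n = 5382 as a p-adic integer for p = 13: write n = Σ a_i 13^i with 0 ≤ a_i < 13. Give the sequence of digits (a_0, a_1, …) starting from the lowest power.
(a_0, a_1, …) = (0, 11, 5, 2)

Repeated division by 13 gives the digits low-to-high: 5382 = 11·13^1 + 5·13^2 + 2·13^3. Digit sequence: (0, 11, 5, 2).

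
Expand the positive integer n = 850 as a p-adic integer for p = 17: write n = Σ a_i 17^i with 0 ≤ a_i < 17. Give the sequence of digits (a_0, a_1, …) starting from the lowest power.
(a_0, a_1, …) = (0, 16, 2)

Repeated division by 17 gives the digits low-to-high: 850 = 16·17^1 + 2·17^2. Digit sequence: (0, 16, 2).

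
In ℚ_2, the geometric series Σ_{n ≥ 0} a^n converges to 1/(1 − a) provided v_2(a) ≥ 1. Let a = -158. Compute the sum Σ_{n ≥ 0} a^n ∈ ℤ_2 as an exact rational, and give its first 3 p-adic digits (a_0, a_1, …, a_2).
Σ a^n = 1/(1 − a) = 1/159;  first 3 digits = (1, 1, 1)

v_2(a) = 1 ≥ 1, so the series converges in ℤ_2 to 1/(1 − a) = 1/(1 − (-158)) = 1/159. Expand this rational in ℤ_2: compute digits iteratively via d_i = x_i mod 2, x_{i+1} = (x_i − d_i)/2. The first 3 digits are (1, 1, 1).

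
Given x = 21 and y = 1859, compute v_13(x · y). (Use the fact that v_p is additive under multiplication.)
v_13(39039) = 2

v_p(x) = 0 (factor: 21 = 13^0 · 21); v_p(y) = 2 (factor: 1859 = 13^2 · 11). Additivity: v_p(xy) = v_p(x) + v_p(y) = 0 + 2 = 2. (Direct check: xy = 39039 = 13^2 · (231).)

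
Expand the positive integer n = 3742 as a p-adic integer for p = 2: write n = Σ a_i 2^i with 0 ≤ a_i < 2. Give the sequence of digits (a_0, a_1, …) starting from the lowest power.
(a_0, a_1, …) = (0, 1, 1, 1, 1, 0, 0, 1, 0, 1, 1, 1)

Repeated division by 2 gives the digits low-to-high: 3742 = 1·2^1 + 1·2^2 + 1·2^3 + 1·2^4 + 1·2^7 + 1·2^9 + 1·2^10 + 1·2^11. Digit sequence: (0, 1, 1, 1, 1, 0, 0, 1, 0, 1, 1, 1).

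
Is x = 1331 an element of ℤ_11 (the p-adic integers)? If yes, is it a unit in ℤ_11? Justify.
x ∈ ℤ_11 but not a unit; v_11(x) = 3 > 0

ℤ_11 = {x ∈ ℚ_11 : v_11(x) ≥ 0} and ℤ_11^× = {x ∈ ℤ_11 : v_11(x) = 0}. Here v_11(1331) = v_11(num) − v_11(den) = 3; compare against these criteria.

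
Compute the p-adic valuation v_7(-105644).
v_7(-105644) = 4

v_7(n) is the largest exponent k such that 7^k divides n. Factor out: -105644 = -7^4 · 44. (Sign doesn't affect v_p.) So v_7(-105644) = 4.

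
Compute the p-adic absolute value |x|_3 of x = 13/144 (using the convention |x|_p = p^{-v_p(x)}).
|13/144|_3 = 9

Step 1 — compute v_3(x) by factoring powers of 3 out of the numerator and denominator: v_3(13/144) = -2. Step 2 — apply |x|_p = p^{-v_p(x)} = 3^{2} = 9.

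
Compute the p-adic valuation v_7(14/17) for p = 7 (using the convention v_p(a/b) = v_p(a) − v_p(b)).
v_7(14/17) = 1

Factor powers of 7 from the numerator and denominator of the reduced fraction: 14 = 7^1 · 2 and 17 = 7^0 · 17. Apply v_p(a/b) = v_p(a) − v_p(b): v_7(14/17) = 1 − 0 = 1.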